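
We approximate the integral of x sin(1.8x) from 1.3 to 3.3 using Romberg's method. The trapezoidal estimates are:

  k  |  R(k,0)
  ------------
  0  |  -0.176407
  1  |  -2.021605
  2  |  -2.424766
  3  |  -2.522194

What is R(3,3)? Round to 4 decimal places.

-2.5544

Richardson extrapolation on the trapezoidal column (denominator 4−1=3):
R(1,1) = -2.021605 + (-2.021605 − (-0.176407))/3 = -2.636671
R(2,1) = (4·(-2.424766) − (-2.021605)) / 3 = -2.559153
R(3,1) = (4·(-2.522194) − (-2.424766)) / 3 = -2.554670
R(2,2) = -2.559153 + (-2.559153 − (-2.636671))/15 = -2.553985
R(3,2) = -2.554670 + (-2.554670 − (-2.559153))/15 = -2.554371
R(3,3) = (64·(-2.554371) − (-2.553985)) / 63 = -2.554377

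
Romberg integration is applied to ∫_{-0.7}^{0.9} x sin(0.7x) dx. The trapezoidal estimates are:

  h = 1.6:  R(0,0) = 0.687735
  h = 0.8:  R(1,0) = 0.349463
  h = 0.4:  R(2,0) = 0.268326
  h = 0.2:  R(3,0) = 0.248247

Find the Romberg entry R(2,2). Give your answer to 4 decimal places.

0.2416

R(1,1) = (4·0.349463 − 0.687735) / 3 = 0.236706
R(2,1) = 0.268326 + (0.268326 − 0.349463)/3 = 0.241280
R(2,2) = (16·0.241280 − 0.236706) / 15 = 0.241585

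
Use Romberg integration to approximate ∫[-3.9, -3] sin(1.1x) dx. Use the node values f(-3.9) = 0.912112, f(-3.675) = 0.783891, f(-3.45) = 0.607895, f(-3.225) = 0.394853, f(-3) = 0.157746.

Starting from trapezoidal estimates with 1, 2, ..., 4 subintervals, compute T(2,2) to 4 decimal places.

T(0,0) (trapezoid, 1 panel, h=0.9000): 0.481436
T(1,0) (trapezoid, 2 panels, h=0.4500): 0.514271
T(2,0) (trapezoid, 4 panels, h=0.2250): 0.522353
T(1,1) = 0.514271 + (0.514271 − 0.481436)/3 = 0.525216
T(2,1) = 0.522353 + (0.522353 − 0.514271)/3 = 0.525047
T(2,2) = 0.525047 + (0.525047 − 0.525216)/15 = 0.525036

0.5250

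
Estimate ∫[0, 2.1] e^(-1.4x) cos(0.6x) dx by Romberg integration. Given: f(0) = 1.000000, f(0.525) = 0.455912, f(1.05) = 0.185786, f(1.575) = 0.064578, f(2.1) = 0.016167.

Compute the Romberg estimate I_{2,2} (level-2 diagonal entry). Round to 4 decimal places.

I_{0,0} (trapezoid, 1 panel, h=2.1000): 1.066975
I_{1,0} (trapezoid, 2 panels, h=1.0500): 0.728563
I_{2,0} (trapezoid, 4 panels, h=0.5250): 0.637539
I_{1,1} = 0.728563 + (0.728563 − 1.066975)/3 = 0.615759
I_{2,1} = 0.637539 + (0.637539 − 0.728563)/3 = 0.607198
I_{2,2} = 0.607198 + (0.607198 − 0.615759)/15 = 0.606627

0.6066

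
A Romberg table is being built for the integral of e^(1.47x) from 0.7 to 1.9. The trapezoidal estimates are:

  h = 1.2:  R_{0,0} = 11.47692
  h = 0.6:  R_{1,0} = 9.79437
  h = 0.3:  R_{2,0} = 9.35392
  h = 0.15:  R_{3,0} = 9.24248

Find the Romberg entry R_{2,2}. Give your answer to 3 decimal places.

R_{1,1} = 9.79437 + (9.79437 − 11.47692)/3 = 9.23352
R_{2,1} = (4·9.35392 − 9.79437) / 3 = 9.20710
R_{2,2} = (16·9.20710 − 9.23352) / 15 = 9.20534

9.205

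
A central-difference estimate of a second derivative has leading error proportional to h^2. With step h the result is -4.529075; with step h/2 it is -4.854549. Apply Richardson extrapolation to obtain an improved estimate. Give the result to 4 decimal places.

The leading error scales as h^2; refining by a factor of 2 reduces it by 2^2 = 4.
Extrapolated value = (4·A(h/2) − A(h)) / (4 − 1)
= (4·(-4.854549) − (-4.529075)) / 3
= -14.889121 / 3 = -4.963040

-4.9630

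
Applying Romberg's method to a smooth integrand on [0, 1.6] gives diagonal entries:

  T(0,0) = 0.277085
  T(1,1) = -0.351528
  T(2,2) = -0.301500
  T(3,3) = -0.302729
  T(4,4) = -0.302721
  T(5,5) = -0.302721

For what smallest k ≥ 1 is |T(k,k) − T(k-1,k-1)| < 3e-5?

k = 4

|T(1,1) − T(0,0)| = 0.628613 ≥ 3e-5
|T(2,2) − T(1,1)| = 0.050028 ≥ 3e-5
|T(3,3) − T(2,2)| = 0.001229 ≥ 3e-5
|T(4,4) − T(3,3)| = 0.000008 < 3e-5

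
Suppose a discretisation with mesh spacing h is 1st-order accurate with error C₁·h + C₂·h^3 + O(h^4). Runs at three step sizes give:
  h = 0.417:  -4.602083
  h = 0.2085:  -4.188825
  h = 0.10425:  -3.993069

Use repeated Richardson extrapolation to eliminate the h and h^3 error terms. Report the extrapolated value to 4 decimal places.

First eliminate the h term (factor 2^1 = 2):
  B₁ = (2·(-4.188825) − (-4.602083))/1 = -3.775567
  B₂ = (2·(-3.993069) − (-4.188825))/1 = -3.797313
Then eliminate the h^3 term (factor 2^3 = 8):
  (8·(-3.797313) − (-3.775567))/7 = -3.800420

-3.8004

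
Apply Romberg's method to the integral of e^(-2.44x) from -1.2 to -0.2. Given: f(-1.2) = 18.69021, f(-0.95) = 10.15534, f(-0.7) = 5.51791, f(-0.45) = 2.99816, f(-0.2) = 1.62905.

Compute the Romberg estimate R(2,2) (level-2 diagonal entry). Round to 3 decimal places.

R(0,0) (trapezoid, 1 panel, h=1.0000): 10.15963
R(1,0) (trapezoid, 2 panels, h=0.5000): 7.83877
R(2,0) (trapezoid, 4 panels, h=0.2500): 7.20776
R(1,1) = 7.83877 + (7.83877 − 10.15963)/3 = 7.06515
R(2,1) = 7.20776 + (7.20776 − 7.83877)/3 = 6.99742
R(2,2) = 6.99742 + (6.99742 − 7.06515)/15 = 6.99290

6.993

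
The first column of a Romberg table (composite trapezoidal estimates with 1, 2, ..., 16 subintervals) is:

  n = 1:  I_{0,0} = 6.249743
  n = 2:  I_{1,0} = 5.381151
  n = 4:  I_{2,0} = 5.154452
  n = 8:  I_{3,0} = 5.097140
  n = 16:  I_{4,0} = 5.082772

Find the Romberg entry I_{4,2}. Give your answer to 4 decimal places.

I_{3,1} = (4·5.097140 − 5.154452) / 3 = 5.078036
I_{4,1} = (4·5.082772 − 5.097140) / 3 = 5.077983
I_{4,2} = (16·5.077983 − 5.078036) / 15 = 5.077979
(Column j=1 coincides with Simpson's rule on the same nodes.)

5.0780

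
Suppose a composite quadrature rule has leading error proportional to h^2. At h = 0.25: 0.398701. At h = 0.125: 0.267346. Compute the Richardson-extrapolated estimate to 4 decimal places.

0.2236

The leading error scales as h^2; refining by a factor of 2 reduces it by 2^2 = 4.
Extrapolated value = (4·A(h/2) − A(h)) / (4 − 1)
= (4·0.267346 − 0.398701) / 3
= 0.670683 / 3 = 0.223561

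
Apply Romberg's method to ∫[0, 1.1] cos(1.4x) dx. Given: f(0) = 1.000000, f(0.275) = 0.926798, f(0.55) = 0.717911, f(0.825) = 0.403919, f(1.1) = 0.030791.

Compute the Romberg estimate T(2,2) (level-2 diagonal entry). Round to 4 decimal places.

0.7139

T(0,0) (trapezoid, 1 panel, h=1.1000): 0.566935
T(1,0) (trapezoid, 2 panels, h=0.5500): 0.678319
T(2,0) (trapezoid, 4 panels, h=0.2750): 0.705106
T(1,1) = 0.678319 + (0.678319 − 0.566935)/3 = 0.715447
T(2,1) = 0.705106 + (0.705106 − 0.678319)/3 = 0.714035
T(2,2) = 0.714035 + (0.714035 − 0.715447)/15 = 0.713941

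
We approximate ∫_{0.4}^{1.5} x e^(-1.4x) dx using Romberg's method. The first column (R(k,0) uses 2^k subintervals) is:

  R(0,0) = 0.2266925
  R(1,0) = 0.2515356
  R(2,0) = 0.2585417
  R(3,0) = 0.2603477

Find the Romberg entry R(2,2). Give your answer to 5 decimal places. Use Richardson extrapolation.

Richardson extrapolation on the trapezoidal column (denominator 4−1=3):
R(1,1) = (4·0.2515356 − 0.2266925) / 3 = 0.2598166
R(2,1) = 0.2585417 + (0.2585417 − 0.2515356)/3 = 0.2608771
R(2,2) = 0.2608771 + (0.2608771 − 0.2598166)/15 = 0.2609478
(Column j=1 coincides with Simpson's rule on the same nodes.)

0.26095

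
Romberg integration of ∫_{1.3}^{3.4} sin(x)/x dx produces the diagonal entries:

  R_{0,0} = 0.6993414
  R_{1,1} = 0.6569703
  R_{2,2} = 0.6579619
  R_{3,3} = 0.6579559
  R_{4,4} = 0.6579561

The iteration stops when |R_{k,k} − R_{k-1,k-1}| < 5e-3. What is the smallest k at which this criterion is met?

|R_{1,1} − R_{0,0}| = 0.0423711 ≥ 5e-3
|R_{2,2} − R_{1,1}| = 0.0009916 < 5e-3

k = 2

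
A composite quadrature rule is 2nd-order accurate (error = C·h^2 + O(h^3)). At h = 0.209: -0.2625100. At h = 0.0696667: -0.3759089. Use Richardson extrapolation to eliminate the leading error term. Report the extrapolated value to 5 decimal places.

-0.39008

The leading error scales as h^2; refining by a factor of 3 reduces it by 3^2 = 9.
Extrapolated value = (9·A(h/3) − A(h)) / (9 − 1)
= (9·(-0.3759089) − (-0.2625100)) / 8
= -3.1206701 / 8 = -0.3900838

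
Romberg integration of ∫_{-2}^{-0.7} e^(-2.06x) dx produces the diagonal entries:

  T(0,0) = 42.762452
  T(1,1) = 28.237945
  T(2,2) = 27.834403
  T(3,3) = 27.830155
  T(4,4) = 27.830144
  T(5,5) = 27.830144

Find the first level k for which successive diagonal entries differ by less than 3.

k = 2

|T(1,1) − T(0,0)| = 14.524507 ≥ 3
|T(2,2) − T(1,1)| = 0.403542 < 3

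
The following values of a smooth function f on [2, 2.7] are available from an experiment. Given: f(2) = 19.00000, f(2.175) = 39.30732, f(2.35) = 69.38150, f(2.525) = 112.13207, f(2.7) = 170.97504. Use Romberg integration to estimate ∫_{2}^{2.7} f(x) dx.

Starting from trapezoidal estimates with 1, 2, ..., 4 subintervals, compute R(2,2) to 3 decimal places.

54.510

R(0,0) (trapezoid, 1 panel, h=0.7000): 66.49126
R(1,0) (trapezoid, 2 panels, h=0.3500): 57.52916
R(2,0) (trapezoid, 4 panels, h=0.1750): 55.26647
R(1,1) = 57.52916 + (57.52916 − 66.49126)/3 = 54.54179
R(2,1) = 55.26647 + (55.26647 − 57.52916)/3 = 54.51224
R(2,2) = 54.51224 + (54.51224 − 54.54179)/15 = 54.51027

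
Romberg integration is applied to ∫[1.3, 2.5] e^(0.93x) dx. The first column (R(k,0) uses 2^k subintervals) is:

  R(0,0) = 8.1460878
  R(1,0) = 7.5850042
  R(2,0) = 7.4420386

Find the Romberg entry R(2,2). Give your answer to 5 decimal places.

7.39414

Richardson extrapolation on the trapezoidal column (denominator 4−1=3):
R(1,1) = (4·7.5850042 − 8.1460878) / 3 = 7.3979763
R(2,1) = (4·7.4420386 − 7.5850042) / 3 = 7.3943834
R(2,2) = (16·7.3943834 − 7.3979763) / 15 = 7.3941439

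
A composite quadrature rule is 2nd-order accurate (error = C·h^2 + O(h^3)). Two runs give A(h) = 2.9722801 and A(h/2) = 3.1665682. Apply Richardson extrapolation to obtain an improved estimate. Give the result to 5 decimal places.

Extrapolated value = (4·A(h/2) − A(h)) / (4 − 1)
= (4·3.1665682 − 2.9722801) / 3
= 9.6939927 / 3 = 3.2313309

3.23133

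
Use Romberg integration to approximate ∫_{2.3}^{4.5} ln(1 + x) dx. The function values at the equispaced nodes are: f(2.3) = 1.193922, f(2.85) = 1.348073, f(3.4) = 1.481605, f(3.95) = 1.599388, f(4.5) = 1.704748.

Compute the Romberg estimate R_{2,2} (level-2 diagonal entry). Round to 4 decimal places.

R_{0,0} (trapezoid, 1 panel, h=2.2000): 3.188537
R_{1,0} (trapezoid, 2 panels, h=1.1000): 3.224034
R_{2,0} (trapezoid, 4 panels, h=0.5500): 3.233121
R_{1,1} = 3.224034 + (3.224034 − 3.188537)/3 = 3.235866
R_{2,1} = 3.233121 + (3.233121 − 3.224034)/3 = 3.236150
R_{2,2} = 3.236150 + (3.236150 − 3.235866)/15 = 3.236169

3.2362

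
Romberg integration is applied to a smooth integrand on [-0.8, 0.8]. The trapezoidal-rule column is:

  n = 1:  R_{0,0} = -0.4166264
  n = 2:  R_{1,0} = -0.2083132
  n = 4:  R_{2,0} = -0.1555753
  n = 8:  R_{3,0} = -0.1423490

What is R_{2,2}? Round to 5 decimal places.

R_{1,1} = (4·(-0.2083132) − (-0.4166264)) / 3 = -0.1388755
R_{2,1} = -0.1555753 + (-0.1555753 − (-0.2083132))/3 = -0.1379960
R_{2,2} = (16·(-0.1379960) − (-0.1388755)) / 15 = -0.1379374
(Column j=1 coincides with Simpson's rule on the same nodes.)

-0.13794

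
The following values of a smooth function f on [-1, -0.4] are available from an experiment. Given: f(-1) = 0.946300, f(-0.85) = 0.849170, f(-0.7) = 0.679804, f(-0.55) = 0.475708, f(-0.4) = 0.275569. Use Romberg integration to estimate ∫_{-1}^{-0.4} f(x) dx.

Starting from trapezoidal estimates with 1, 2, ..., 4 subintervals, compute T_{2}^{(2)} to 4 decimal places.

0.3940

T_{0}^{(0)} (trapezoid, 1 panel, h=0.6000): 0.366561
T_{1}^{(0)} (trapezoid, 2 panels, h=0.3000): 0.387222
T_{2}^{(0)} (trapezoid, 4 panels, h=0.1500): 0.392342
T_{1}^{(1)} = 0.387222 + (0.387222 − 0.366561)/3 = 0.394109
T_{2}^{(1)} = 0.392342 + (0.392342 − 0.387222)/3 = 0.394049
T_{2}^{(2)} = 0.394049 + (0.394049 − 0.394109)/15 = 0.394045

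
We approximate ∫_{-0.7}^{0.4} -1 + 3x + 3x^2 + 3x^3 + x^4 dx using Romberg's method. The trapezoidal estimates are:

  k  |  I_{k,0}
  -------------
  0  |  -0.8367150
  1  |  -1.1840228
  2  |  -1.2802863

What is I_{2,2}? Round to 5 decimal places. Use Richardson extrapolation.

-1.31321

Richardson extrapolation on the trapezoidal column (denominator 4−1=3):
I_{1,1} = -1.1840228 + (-1.1840228 − (-0.8367150))/3 = -1.2997921
I_{2,1} = -1.2802863 + (-1.2802863 − (-1.1840228))/3 = -1.3123741
I_{2,2} = (16·(-1.3123741) − (-1.2997921)) / 15 = -1.3132129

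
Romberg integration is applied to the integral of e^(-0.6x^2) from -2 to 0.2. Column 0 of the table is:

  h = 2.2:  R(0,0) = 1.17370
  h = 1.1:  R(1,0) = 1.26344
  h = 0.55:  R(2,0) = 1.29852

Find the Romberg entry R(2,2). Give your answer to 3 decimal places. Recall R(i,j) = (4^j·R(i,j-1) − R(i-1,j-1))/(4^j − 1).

1.311

R(1,1) = (4·1.26344 − 1.17370) / 3 = 1.29335
R(2,1) = 1.29852 + (1.29852 − 1.26344)/3 = 1.31021
R(2,2) = (16·1.31021 − 1.29335) / 15 = 1.31133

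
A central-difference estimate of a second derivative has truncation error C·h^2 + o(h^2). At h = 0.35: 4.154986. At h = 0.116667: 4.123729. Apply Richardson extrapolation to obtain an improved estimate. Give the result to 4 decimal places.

The leading error scales as h^2; refining by a factor of 3 reduces it by 3^2 = 9.
Extrapolated value = (9·A(h/3) − A(h)) / (9 − 1)
= (9·4.123729 − 4.154986) / 8
= 32.958575 / 8 = 4.119822

4.1198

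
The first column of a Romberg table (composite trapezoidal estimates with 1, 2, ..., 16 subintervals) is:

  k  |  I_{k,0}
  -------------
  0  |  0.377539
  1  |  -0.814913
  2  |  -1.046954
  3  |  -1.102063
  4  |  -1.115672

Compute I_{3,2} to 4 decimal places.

Richardson extrapolation on the trapezoidal column (denominator 4−1=3):
I_{2,1} = -1.046954 + (-1.046954 − (-0.814913))/3 = -1.124301
I_{3,1} = (4·(-1.102063) − (-1.046954)) / 3 = -1.120433
I_{3,2} = -1.120433 + (-1.120433 − (-1.124301))/15 = -1.120175
(Column j=1 coincides with Simpson's rule on the same nodes.)

-1.1202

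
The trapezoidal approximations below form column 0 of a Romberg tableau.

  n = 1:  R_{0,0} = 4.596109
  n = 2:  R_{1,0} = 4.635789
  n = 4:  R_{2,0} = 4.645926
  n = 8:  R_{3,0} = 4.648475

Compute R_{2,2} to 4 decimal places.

4.6493

Richardson extrapolation on the trapezoidal column (denominator 4−1=3):
R_{1,1} = (4·4.635789 − 4.596109) / 3 = 4.649016
R_{2,1} = 4.645926 + (4.645926 − 4.635789)/3 = 4.649305
R_{2,2} = 4.649305 + (4.649305 − 4.649016)/15 = 4.649324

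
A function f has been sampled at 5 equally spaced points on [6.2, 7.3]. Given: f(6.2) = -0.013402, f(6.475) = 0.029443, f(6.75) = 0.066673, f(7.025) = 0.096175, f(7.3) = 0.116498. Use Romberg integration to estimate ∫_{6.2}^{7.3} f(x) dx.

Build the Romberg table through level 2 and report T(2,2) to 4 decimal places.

T(0,0) (trapezoid, 1 panel, h=1.1000): 0.056703
T(1,0) (trapezoid, 2 panels, h=0.5500): 0.065022
T(2,0) (trapezoid, 4 panels, h=0.2750): 0.067056
T(1,1) = 0.065022 + (0.065022 − 0.056703)/3 = 0.067795
T(2,1) = 0.067056 + (0.067056 − 0.065022)/3 = 0.067734
T(2,2) = 0.067734 + (0.067734 − 0.067795)/15 = 0.067730

0.0677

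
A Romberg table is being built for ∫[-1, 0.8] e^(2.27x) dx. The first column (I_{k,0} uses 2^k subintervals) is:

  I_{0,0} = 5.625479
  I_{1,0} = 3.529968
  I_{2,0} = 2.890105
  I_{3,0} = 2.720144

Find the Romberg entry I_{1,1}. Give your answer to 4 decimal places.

2.8315

Richardson extrapolation on the trapezoidal column (denominator 4−1=3):
I_{1,1} = (4·3.529968 − 5.625479) / 3 = 2.831464
(Column j=1 coincides with Simpson's rule on the same nodes.)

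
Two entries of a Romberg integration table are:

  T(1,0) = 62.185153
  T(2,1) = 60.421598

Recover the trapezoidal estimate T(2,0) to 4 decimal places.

From T(2,1) = (4·T(2,0) − T(1,0))/3, solve for T(2,0):
4·T(2,0) = 3·60.421598 + 62.185153 = 243.449947
T(2,0) = 60.862487

60.8625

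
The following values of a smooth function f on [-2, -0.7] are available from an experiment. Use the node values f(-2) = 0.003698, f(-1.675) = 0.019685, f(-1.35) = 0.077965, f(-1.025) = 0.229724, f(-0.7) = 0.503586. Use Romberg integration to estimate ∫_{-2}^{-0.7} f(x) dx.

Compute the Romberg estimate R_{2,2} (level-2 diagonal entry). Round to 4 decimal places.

0.1801

R_{0,0} (trapezoid, 1 panel, h=1.3000): 0.329735
R_{1,0} (trapezoid, 2 panels, h=0.6500): 0.215545
R_{2,0} (trapezoid, 4 panels, h=0.3250): 0.188830
R_{1,1} = 0.215545 + (0.215545 − 0.329735)/3 = 0.177482
R_{2,1} = 0.188830 + (0.188830 − 0.215545)/3 = 0.179925
R_{2,2} = 0.179925 + (0.179925 − 0.177482)/15 = 0.180088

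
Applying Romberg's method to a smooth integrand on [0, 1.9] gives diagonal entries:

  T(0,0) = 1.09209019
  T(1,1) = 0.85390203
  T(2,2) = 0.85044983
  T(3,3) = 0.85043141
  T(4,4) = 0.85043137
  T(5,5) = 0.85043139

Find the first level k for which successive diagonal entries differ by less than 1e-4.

|T(1,1) − T(0,0)| = 0.23818816 ≥ 1e-4
|T(2,2) − T(1,1)| = 0.00345220 ≥ 1e-4
|T(3,3) − T(2,2)| = 0.00001842 < 1e-4

k = 3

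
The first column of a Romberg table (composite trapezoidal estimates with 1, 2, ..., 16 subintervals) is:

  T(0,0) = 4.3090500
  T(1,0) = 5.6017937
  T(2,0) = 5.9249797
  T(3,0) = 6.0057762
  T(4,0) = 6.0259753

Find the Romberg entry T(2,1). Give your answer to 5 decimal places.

6.03271

T(2,1) = 5.9249797 + (5.9249797 − 5.6017937)/3 = 6.0327084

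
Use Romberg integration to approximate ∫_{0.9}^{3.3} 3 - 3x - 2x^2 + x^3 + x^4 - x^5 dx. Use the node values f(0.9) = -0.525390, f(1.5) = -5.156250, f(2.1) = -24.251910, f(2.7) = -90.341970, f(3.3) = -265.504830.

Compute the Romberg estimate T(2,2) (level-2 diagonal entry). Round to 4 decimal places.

-138.9114

T(0,0) (trapezoid, 1 panel, h=2.4000): -319.236264
T(1,0) (trapezoid, 2 panels, h=1.2000): -188.720424
T(2,0) (trapezoid, 4 panels, h=0.6000): -151.659144
T(1,1) = -188.720424 + (-188.720424 − (-319.236264))/3 = -145.215144
T(2,1) = -151.659144 + (-151.659144 − (-188.720424))/3 = -139.305384
T(2,2) = -139.305384 + (-139.305384 − (-145.215144))/15 = -138.911400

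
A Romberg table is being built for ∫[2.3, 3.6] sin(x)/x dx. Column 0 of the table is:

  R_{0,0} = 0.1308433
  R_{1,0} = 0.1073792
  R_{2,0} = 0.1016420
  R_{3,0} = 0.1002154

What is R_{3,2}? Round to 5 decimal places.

R_{2,1} = (4·0.1016420 − 0.1073792) / 3 = 0.0997296
R_{3,1} = 0.1002154 + (0.1002154 − 0.1016420)/3 = 0.0997399
R_{3,2} = 0.0997399 + (0.0997399 − 0.0997296)/15 = 0.0997406
(Column j=1 coincides with Simpson's rule on the same nodes.)

0.09974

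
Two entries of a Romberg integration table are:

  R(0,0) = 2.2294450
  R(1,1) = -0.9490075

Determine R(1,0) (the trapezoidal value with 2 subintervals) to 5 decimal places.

From R(1,1) = (4·R(1,0) − R(0,0))/3, solve for R(1,0):
4·R(1,0) = 3·(-0.9490075) + 2.2294450 = -0.6175775
R(1,0) = -0.1543944

-0.15439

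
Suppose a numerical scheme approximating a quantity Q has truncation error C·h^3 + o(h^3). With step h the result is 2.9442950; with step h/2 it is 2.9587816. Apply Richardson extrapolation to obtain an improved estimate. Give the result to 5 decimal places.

The leading error scales as h^3; refining by a factor of 2 reduces it by 2^3 = 8.
Extrapolated value = (8·A(h/2) − A(h)) / (8 − 1)
= (8·2.9587816 − 2.9442950) / 7
= 20.7259578 / 7 = 2.9608511

2.96085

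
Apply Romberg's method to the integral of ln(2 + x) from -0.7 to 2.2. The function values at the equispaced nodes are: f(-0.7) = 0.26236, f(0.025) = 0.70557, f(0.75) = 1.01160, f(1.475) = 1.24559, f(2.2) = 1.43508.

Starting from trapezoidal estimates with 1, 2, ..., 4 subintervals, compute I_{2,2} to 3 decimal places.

2.786

I_{0,0} (trapezoid, 1 panel, h=2.9000): 2.46129
I_{1,0} (trapezoid, 2 panels, h=1.4500): 2.69746
I_{2,0} (trapezoid, 4 panels, h=0.7250): 2.76332
I_{1,1} = 2.69746 + (2.69746 − 2.46129)/3 = 2.77618
I_{2,1} = 2.76332 + (2.76332 − 2.69746)/3 = 2.78527
I_{2,2} = 2.78527 + (2.78527 − 2.77618)/15 = 2.78588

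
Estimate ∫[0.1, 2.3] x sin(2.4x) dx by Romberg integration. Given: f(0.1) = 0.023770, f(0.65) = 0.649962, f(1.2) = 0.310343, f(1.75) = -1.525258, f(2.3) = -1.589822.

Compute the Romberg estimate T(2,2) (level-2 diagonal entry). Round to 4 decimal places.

-0.8616

T(0,0) (trapezoid, 1 panel, h=2.2000): -1.722657
T(1,0) (trapezoid, 2 panels, h=1.1000): -0.519951
T(2,0) (trapezoid, 4 panels, h=0.5500): -0.741388
T(1,1) = -0.519951 + (-0.519951 − (-1.722657))/3 = -0.119049
T(2,1) = -0.741388 + (-0.741388 − (-0.519951))/3 = -0.815200
T(2,2) = -0.815200 + (-0.815200 − (-0.119049))/15 = -0.861610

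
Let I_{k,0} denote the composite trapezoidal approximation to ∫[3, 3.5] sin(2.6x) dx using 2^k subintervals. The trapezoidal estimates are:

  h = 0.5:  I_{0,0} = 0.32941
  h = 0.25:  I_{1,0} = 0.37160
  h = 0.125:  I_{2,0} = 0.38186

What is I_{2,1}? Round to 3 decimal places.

I_{2,1} = 0.38186 + (0.38186 − 0.37160)/3 = 0.38528
(Column j=1 coincides with Simpson's rule on the same nodes.)

0.385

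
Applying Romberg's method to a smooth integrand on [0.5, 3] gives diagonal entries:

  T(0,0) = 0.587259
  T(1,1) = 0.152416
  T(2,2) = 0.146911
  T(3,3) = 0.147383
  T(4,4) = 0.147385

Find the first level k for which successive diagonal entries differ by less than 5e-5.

|T(1,1) − T(0,0)| = 0.434843 ≥ 5e-5
|T(2,2) − T(1,1)| = 0.005505 ≥ 5e-5
|T(3,3) − T(2,2)| = 0.000472 ≥ 5e-5
|T(4,4) − T(3,3)| = 0.000002 < 5e-5

k = 4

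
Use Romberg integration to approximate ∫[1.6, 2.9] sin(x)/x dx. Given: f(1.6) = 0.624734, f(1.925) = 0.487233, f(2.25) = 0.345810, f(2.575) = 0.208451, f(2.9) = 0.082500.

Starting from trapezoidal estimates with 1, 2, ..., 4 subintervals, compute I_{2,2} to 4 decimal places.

0.4530

I_{0,0} (trapezoid, 1 panel, h=1.3000): 0.459702
I_{1,0} (trapezoid, 2 panels, h=0.6500): 0.454628
I_{2,0} (trapezoid, 4 panels, h=0.3250): 0.453411
I_{1,1} = 0.454628 + (0.454628 − 0.459702)/3 = 0.452937
I_{2,1} = 0.453411 + (0.453411 − 0.454628)/3 = 0.453005
I_{2,2} = 0.453005 + (0.453005 − 0.452937)/15 = 0.453010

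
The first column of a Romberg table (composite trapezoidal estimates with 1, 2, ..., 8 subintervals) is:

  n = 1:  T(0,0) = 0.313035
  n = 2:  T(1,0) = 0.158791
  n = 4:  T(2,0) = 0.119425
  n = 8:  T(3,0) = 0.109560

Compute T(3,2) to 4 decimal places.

0.1063

Richardson extrapolation on the trapezoidal column (denominator 4−1=3):
T(2,1) = 0.119425 + (0.119425 − 0.158791)/3 = 0.106303
T(3,1) = (4·0.109560 − 0.119425) / 3 = 0.106272
T(3,2) = 0.106272 + (0.106272 − 0.106303)/15 = 0.106270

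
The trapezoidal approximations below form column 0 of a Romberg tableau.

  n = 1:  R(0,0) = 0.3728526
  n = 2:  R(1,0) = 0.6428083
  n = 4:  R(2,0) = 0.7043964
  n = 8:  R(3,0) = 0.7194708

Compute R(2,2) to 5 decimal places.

0.72440

Richardson extrapolation on the trapezoidal column (denominator 4−1=3):
R(1,1) = 0.6428083 + (0.6428083 − 0.3728526)/3 = 0.7327935
R(2,1) = (4·0.7043964 − 0.6428083) / 3 = 0.7249258
R(2,2) = (16·0.7249258 − 0.7327935) / 15 = 0.7244013
(Column j=1 coincides with Simpson's rule on the same nodes.)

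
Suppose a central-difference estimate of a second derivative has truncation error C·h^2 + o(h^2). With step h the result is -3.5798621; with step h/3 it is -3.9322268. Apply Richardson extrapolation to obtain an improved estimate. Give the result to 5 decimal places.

Extrapolated value = (9·A(h/3) − A(h)) / (9 − 1)
= (9·(-3.9322268) − (-3.5798621)) / 8
= -31.8101791 / 8 = -3.9762724

-3.97627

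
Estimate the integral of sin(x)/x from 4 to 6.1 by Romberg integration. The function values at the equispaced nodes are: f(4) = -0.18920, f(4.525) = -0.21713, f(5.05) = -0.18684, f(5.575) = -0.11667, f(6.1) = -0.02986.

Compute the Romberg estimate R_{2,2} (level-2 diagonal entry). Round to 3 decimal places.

-0.337

R_{0,0} (trapezoid, 1 panel, h=2.1000): -0.23001
R_{1,0} (trapezoid, 2 panels, h=1.0500): -0.31119
R_{2,0} (trapezoid, 4 panels, h=0.5250): -0.33084
R_{1,1} = -0.31119 + (-0.31119 − (-0.23001))/3 = -0.33825
R_{2,1} = -0.33084 + (-0.33084 − (-0.31119))/3 = -0.33739
R_{2,2} = -0.33739 + (-0.33739 − (-0.33825))/15 = -0.33733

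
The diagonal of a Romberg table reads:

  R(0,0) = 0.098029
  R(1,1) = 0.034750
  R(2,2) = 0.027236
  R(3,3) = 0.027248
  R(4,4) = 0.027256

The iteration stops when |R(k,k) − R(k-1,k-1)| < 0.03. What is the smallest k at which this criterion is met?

|R(1,1) − R(0,0)| = 0.063279 ≥ 0.03
|R(2,2) − R(1,1)| = 0.007514 < 0.03

k = 2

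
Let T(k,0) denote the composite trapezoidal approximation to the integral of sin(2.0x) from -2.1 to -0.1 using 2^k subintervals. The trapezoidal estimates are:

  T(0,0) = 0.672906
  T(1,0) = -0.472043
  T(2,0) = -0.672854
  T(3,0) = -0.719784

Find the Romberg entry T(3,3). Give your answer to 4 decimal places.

Richardson extrapolation on the trapezoidal column (denominator 4−1=3):
T(1,1) = -0.472043 + (-0.472043 − 0.672906)/3 = -0.853693
T(2,1) = (4·(-0.672854) − (-0.472043)) / 3 = -0.739791
T(3,1) = -0.719784 + (-0.719784 − (-0.672854))/3 = -0.735427
T(2,2) = -0.739791 + (-0.739791 − (-0.853693))/15 = -0.732198
T(3,2) = -0.735427 + (-0.735427 − (-0.739791))/15 = -0.735136
T(3,3) = (64·(-0.735136) − (-0.732198)) / 63 = -0.735183

-0.7352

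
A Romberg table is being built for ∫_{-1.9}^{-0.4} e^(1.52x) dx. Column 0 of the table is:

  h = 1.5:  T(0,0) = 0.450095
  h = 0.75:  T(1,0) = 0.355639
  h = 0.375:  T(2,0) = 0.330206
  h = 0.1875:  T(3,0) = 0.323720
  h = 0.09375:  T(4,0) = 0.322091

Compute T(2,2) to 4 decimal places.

Richardson extrapolation on the trapezoidal column (denominator 4−1=3):
T(1,1) = (4·0.355639 − 0.450095) / 3 = 0.324154
T(2,1) = (4·0.330206 − 0.355639) / 3 = 0.321728
T(2,2) = (16·0.321728 − 0.324154) / 15 = 0.321566

0.3216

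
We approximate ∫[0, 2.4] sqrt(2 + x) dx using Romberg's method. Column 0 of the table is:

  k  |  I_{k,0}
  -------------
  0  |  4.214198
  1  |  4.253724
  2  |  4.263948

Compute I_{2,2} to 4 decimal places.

Richardson extrapolation on the trapezoidal column (denominator 4−1=3):
I_{1,1} = 4.253724 + (4.253724 − 4.214198)/3 = 4.266899
I_{2,1} = 4.263948 + (4.263948 − 4.253724)/3 = 4.267356
I_{2,2} = (16·4.267356 − 4.266899) / 15 = 4.267386

4.2674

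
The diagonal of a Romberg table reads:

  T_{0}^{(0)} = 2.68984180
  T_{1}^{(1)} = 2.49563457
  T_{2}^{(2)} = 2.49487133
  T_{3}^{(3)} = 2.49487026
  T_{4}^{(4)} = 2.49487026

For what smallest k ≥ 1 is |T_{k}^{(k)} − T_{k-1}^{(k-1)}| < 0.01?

|T_{1}^{(1)} − T_{0}^{(0)}| = 0.19420723 ≥ 0.01
|T_{2}^{(2)} − T_{1}^{(1)}| = 0.00076324 < 0.01

k = 2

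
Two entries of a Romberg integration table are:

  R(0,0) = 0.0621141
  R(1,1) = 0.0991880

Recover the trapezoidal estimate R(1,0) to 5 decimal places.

0.08992

From R(1,1) = (4·R(1,0) − R(0,0))/3, solve for R(1,0):
4·R(1,0) = 3·0.0991880 + 0.0621141 = 0.3596781
R(1,0) = 0.0899195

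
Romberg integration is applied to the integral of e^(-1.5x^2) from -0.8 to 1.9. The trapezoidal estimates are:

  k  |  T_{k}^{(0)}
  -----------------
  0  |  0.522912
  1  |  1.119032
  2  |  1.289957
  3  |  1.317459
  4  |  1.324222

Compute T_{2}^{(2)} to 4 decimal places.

1.3489

T_{1}^{(1)} = 1.119032 + (1.119032 − 0.522912)/3 = 1.317739
T_{2}^{(1)} = (4·1.289957 − 1.119032) / 3 = 1.346932
T_{2}^{(2)} = (16·1.346932 − 1.317739) / 15 = 1.348878
(Column j=1 coincides with Simpson's rule on the same nodes.)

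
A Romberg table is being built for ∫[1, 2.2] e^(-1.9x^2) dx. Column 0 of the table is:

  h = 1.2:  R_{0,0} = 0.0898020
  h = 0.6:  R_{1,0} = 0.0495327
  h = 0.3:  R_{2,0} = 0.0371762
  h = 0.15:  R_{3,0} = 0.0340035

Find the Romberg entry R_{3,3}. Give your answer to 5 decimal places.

Richardson extrapolation on the trapezoidal column (denominator 4−1=3):
R_{1,1} = 0.0495327 + (0.0495327 − 0.0898020)/3 = 0.0361096
R_{2,1} = (4·0.0371762 − 0.0495327) / 3 = 0.0330574
R_{3,1} = (4·0.0340035 − 0.0371762) / 3 = 0.0329459
R_{2,2} = (16·0.0330574 − 0.0361096) / 15 = 0.0328539
R_{3,2} = 0.0329459 + (0.0329459 − 0.0330574)/15 = 0.0329385
R_{3,3} = 0.0329385 + (0.0329385 − 0.0328539)/63 = 0.0329398
(Column j=1 coincides with Simpson's rule on the same nodes.)

0.03294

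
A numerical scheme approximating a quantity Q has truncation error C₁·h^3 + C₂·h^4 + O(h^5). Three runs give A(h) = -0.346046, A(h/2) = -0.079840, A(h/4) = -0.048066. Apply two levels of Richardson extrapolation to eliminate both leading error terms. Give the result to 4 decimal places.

First eliminate the h^3 term (factor 2^3 = 8):
  B₁ = (8·(-0.079840) − (-0.346046))/7 = -0.041811
  B₂ = (8·(-0.048066) − (-0.079840))/7 = -0.043527
Then eliminate the h^4 term (factor 2^4 = 16):
  (16·(-0.043527) − (-0.041811))/15 = -0.043641

-0.0436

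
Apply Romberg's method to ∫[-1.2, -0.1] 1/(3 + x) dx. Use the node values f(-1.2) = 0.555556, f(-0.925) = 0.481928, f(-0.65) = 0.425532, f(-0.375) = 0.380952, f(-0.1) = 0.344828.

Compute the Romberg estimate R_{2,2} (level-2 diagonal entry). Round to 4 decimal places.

0.4769

R_{0,0} (trapezoid, 1 panel, h=1.1000): 0.495211
R_{1,0} (trapezoid, 2 panels, h=0.5500): 0.481648
R_{2,0} (trapezoid, 4 panels, h=0.2750): 0.478116
R_{1,1} = 0.481648 + (0.481648 − 0.495211)/3 = 0.477127
R_{2,1} = 0.478116 + (0.478116 − 0.481648)/3 = 0.476939
R_{2,2} = 0.476939 + (0.476939 − 0.477127)/15 = 0.476926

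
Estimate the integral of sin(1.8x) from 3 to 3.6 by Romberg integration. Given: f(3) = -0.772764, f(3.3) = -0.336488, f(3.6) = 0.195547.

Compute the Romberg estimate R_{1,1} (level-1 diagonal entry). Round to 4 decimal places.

R_{0,0} (trapezoid, 1 panel, h=0.6000): -0.173165
R_{1,0} (trapezoid, 2 panels, h=0.3000): -0.187529
R_{1,1} = -0.187529 + (-0.187529 − (-0.173165))/3 = -0.192317

-0.1923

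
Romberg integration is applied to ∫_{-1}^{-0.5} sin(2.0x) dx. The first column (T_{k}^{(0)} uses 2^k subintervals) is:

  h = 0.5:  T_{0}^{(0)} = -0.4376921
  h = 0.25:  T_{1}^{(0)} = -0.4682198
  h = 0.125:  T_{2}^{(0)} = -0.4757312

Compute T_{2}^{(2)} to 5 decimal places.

Richardson extrapolation on the trapezoidal column (denominator 4−1=3):
T_{1}^{(1)} = -0.4682198 + (-0.4682198 − (-0.4376921))/3 = -0.4783957
T_{2}^{(1)} = -0.4757312 + (-0.4757312 − (-0.4682198))/3 = -0.4782350
T_{2}^{(2)} = (16·(-0.4782350) − (-0.4783957)) / 15 = -0.4782243

-0.47822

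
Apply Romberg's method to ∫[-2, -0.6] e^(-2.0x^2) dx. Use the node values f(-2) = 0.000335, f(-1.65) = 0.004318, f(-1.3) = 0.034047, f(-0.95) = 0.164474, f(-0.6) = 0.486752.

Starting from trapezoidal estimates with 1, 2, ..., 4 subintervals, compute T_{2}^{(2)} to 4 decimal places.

T_{0}^{(0)} (trapezoid, 1 panel, h=1.4000): 0.340961
T_{1}^{(0)} (trapezoid, 2 panels, h=0.7000): 0.194313
T_{2}^{(0)} (trapezoid, 4 panels, h=0.3500): 0.156234
T_{1}^{(1)} = 0.194313 + (0.194313 − 0.340961)/3 = 0.145430
T_{2}^{(1)} = 0.156234 + (0.156234 − 0.194313)/3 = 0.143541
T_{2}^{(2)} = 0.143541 + (0.143541 − 0.145430)/15 = 0.143415

0.1434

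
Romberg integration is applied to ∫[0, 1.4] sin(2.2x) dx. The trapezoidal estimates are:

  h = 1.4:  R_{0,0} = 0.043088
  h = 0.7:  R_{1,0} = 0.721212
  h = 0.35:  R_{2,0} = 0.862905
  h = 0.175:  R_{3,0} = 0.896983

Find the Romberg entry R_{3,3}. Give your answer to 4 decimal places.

Richardson extrapolation on the trapezoidal column (denominator 4−1=3):
R_{1,1} = 0.721212 + (0.721212 − 0.043088)/3 = 0.947253
R_{2,1} = (4·0.862905 − 0.721212) / 3 = 0.910136
R_{3,1} = 0.896983 + (0.896983 − 0.862905)/3 = 0.908342
R_{2,2} = (16·0.910136 − 0.947253) / 15 = 0.907662
R_{3,2} = (16·0.908342 − 0.910136) / 15 = 0.908222
R_{3,3} = 0.908222 + (0.908222 − 0.907662)/63 = 0.908231

0.9082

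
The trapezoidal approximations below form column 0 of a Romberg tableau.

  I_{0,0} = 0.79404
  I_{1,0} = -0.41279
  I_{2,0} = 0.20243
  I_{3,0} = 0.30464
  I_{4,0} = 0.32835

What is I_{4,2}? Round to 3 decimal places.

Richardson extrapolation on the trapezoidal column (denominator 4−1=3):
I_{3,1} = 0.30464 + (0.30464 − 0.20243)/3 = 0.33871
I_{4,1} = (4·0.32835 − 0.30464) / 3 = 0.33625
I_{4,2} = (16·0.33625 − 0.33871) / 15 = 0.33609

0.336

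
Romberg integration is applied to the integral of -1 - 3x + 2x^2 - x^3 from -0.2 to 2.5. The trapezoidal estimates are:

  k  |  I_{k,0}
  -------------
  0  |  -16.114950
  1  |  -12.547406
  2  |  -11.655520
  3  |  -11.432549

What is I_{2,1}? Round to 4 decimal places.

-11.3582

I_{2,1} = -11.655520 + (-11.655520 − (-12.547406))/3 = -11.358225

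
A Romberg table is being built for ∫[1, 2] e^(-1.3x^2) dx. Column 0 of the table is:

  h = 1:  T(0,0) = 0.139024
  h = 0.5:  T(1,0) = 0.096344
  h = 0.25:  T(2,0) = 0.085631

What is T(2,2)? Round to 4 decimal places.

0.0821

T(1,1) = 0.096344 + (0.096344 − 0.139024)/3 = 0.082117
T(2,1) = 0.085631 + (0.085631 − 0.096344)/3 = 0.082060
T(2,2) = (16·0.082060 − 0.082117) / 15 = 0.082056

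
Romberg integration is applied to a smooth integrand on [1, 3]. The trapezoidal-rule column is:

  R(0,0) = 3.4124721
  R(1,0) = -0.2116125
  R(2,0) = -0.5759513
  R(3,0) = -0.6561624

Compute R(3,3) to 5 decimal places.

R(1,1) = -0.2116125 + (-0.2116125 − 3.4124721)/3 = -1.4196407
R(2,1) = -0.5759513 + (-0.5759513 − (-0.2116125))/3 = -0.6973976
R(3,1) = (4·(-0.6561624) − (-0.5759513)) / 3 = -0.6828994
R(2,2) = (16·(-0.6973976) − (-1.4196407)) / 15 = -0.6492481
R(3,2) = -0.6828994 + (-0.6828994 − (-0.6973976))/15 = -0.6819329
R(3,3) = (64·(-0.6819329) − (-0.6492481)) / 63 = -0.6824517
(Column j=1 coincides with Simpson's rule on the same nodes.)

-0.68245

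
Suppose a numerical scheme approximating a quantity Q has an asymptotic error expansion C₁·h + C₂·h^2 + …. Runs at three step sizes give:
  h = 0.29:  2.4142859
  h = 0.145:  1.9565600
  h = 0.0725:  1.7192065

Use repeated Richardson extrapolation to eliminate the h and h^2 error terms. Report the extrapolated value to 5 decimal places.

First eliminate the h term (factor 2^1 = 2):
  B₁ = (2·1.9565600 − 2.4142859)/1 = 1.4988341
  B₂ = (2·1.7192065 − 1.9565600)/1 = 1.4818530
Then eliminate the h^2 term (factor 2^2 = 4):
  (4·1.4818530 − 1.4988341)/3 = 1.4761926

1.47619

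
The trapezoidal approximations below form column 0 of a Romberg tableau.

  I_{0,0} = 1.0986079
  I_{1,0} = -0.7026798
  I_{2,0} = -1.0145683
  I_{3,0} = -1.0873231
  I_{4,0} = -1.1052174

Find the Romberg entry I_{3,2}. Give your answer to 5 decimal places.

I_{2,1} = -1.0145683 + (-1.0145683 − (-0.7026798))/3 = -1.1185311
I_{3,1} = (4·(-1.0873231) − (-1.0145683)) / 3 = -1.1115747
I_{3,2} = (16·(-1.1115747) − (-1.1185311)) / 15 = -1.1111109

-1.11111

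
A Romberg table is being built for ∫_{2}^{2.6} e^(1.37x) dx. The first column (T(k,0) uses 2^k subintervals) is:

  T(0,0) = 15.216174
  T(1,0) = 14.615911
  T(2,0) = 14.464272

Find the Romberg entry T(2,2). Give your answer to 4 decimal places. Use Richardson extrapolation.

14.4136

Richardson extrapolation on the trapezoidal column (denominator 4−1=3):
T(1,1) = 14.615911 + (14.615911 − 15.216174)/3 = 14.415823
T(2,1) = 14.464272 + (14.464272 − 14.615911)/3 = 14.413726
T(2,2) = (16·14.413726 − 14.415823) / 15 = 14.413586
(Column j=1 coincides with Simpson's rule on the same nodes.)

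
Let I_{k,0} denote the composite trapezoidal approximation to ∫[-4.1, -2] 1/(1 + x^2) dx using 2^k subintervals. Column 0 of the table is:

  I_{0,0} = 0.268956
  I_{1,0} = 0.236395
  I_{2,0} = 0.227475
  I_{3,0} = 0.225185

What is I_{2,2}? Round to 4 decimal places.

Richardson extrapolation on the trapezoidal column (denominator 4−1=3):
I_{1,1} = 0.236395 + (0.236395 − 0.268956)/3 = 0.225541
I_{2,1} = (4·0.227475 − 0.236395) / 3 = 0.224502
I_{2,2} = (16·0.224502 − 0.225541) / 15 = 0.224433

0.2244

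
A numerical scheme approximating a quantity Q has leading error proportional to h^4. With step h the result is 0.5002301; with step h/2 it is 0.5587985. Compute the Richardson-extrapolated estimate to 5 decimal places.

0.56270

The leading error scales as h^4; refining by a factor of 2 reduces it by 2^4 = 16.
Extrapolated value = (16·A(h/2) − A(h)) / (16 − 1)
= (16·0.5587985 − 0.5002301) / 15
= 8.4405459 / 15 = 0.5627031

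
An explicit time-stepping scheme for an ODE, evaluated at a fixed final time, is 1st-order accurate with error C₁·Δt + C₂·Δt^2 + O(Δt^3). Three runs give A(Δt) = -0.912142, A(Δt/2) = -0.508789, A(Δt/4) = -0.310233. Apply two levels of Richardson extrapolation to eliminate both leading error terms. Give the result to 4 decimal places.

-0.1138

First eliminate the Δt term (factor 2^1 = 2):
  B₁ = (2·(-0.508789) − (-0.912142))/1 = -0.105436
  B₂ = (2·(-0.310233) − (-0.508789))/1 = -0.111677
Then eliminate the Δt^2 term (factor 2^2 = 4):
  (4·(-0.111677) − (-0.105436))/3 = -0.113757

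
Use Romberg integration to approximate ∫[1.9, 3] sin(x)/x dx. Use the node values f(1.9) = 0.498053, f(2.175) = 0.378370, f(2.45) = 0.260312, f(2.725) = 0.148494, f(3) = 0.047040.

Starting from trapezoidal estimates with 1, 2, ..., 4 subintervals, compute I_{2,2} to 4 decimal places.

I_{0,0} (trapezoid, 1 panel, h=1.1000): 0.299801
I_{1,0} (trapezoid, 2 panels, h=0.5500): 0.293072
I_{2,0} (trapezoid, 4 panels, h=0.2750): 0.291424
I_{1,1} = 0.293072 + (0.293072 − 0.299801)/3 = 0.290829
I_{2,1} = 0.291424 + (0.291424 − 0.293072)/3 = 0.290875
I_{2,2} = 0.290875 + (0.290875 − 0.290829)/15 = 0.290878

0.2909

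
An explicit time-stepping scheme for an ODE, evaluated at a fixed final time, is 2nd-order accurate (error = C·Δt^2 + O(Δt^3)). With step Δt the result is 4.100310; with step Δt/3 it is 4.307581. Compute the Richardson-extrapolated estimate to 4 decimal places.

Extrapolated value = (9·A(Δt/3) − A(Δt)) / (9 − 1)
= (9·4.307581 − 4.100310) / 8
= 34.667919 / 8 = 4.333490

4.3335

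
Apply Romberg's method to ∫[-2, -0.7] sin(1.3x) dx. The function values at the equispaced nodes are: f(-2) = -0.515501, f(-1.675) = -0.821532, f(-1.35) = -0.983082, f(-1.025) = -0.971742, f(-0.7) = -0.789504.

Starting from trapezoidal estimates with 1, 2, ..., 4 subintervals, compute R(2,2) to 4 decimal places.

-1.1312

R(0,0) (trapezoid, 1 panel, h=1.3000): -0.848253
R(1,0) (trapezoid, 2 panels, h=0.6500): -1.063130
R(2,0) (trapezoid, 4 panels, h=0.3250): -1.114379
R(1,1) = -1.063130 + (-1.063130 − (-0.848253))/3 = -1.134756
R(2,1) = -1.114379 + (-1.114379 − (-1.063130))/3 = -1.131462
R(2,2) = -1.131462 + (-1.131462 − (-1.134756))/15 = -1.131242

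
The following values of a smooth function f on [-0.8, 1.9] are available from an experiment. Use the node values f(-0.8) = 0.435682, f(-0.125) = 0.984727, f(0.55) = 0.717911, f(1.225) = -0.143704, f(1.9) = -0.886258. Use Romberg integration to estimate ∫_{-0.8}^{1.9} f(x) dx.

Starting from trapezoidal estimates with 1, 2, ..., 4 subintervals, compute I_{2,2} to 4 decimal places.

I_{0,0} (trapezoid, 1 panel, h=2.7000): -0.608278
I_{1,0} (trapezoid, 2 panels, h=1.3500): 0.665041
I_{2,0} (trapezoid, 4 panels, h=0.6750): 0.900211
I_{1,1} = 0.665041 + (0.665041 − (-0.608278))/3 = 1.089481
I_{2,1} = 0.900211 + (0.900211 − 0.665041)/3 = 0.978601
I_{2,2} = 0.978601 + (0.978601 − 1.089481)/15 = 0.971209

0.9712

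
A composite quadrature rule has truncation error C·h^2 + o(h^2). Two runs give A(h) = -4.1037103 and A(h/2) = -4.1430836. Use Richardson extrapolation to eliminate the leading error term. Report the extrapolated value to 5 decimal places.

The leading error scales as h^2; refining by a factor of 2 reduces it by 2^2 = 4.
Extrapolated value = (4·A(h/2) − A(h)) / (4 − 1)
= (4·(-4.1430836) − (-4.1037103)) / 3
= -12.4686241 / 3 = -4.1562080

-4.15621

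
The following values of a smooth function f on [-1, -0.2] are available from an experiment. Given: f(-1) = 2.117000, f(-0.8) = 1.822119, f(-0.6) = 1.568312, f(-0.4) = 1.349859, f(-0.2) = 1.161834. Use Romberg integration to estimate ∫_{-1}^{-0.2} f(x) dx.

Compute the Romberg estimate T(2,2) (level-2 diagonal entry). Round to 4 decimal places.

T(0,0) (trapezoid, 1 panel, h=0.8000): 1.311534
T(1,0) (trapezoid, 2 panels, h=0.4000): 1.283092
T(2,0) (trapezoid, 4 panels, h=0.2000): 1.275941
T(1,1) = 1.283092 + (1.283092 − 1.311534)/3 = 1.273611
T(2,1) = 1.275941 + (1.275941 − 1.283092)/3 = 1.273557
T(2,2) = 1.273557 + (1.273557 − 1.273611)/15 = 1.273553

1.2736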